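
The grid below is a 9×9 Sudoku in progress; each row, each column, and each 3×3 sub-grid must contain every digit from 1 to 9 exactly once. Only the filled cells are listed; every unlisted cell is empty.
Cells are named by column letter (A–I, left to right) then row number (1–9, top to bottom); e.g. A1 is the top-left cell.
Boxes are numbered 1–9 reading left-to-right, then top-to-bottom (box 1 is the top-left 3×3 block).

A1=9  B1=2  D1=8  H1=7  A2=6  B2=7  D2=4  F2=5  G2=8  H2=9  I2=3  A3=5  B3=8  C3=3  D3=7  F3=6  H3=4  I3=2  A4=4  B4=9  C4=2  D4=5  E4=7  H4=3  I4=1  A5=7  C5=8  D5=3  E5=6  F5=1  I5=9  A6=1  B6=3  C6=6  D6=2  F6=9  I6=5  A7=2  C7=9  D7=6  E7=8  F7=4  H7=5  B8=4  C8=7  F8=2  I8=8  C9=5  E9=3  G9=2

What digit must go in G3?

Row 3 already contains {2, 3, 4, 5, 6, 7, 8}.
Column G already contains {2, 8}.
Its 3×3 block (box 3) already contains {2, 3, 4, 7, 8, 9}.
The only value from 1–9 not eliminated is 1, so G3 = 1.

1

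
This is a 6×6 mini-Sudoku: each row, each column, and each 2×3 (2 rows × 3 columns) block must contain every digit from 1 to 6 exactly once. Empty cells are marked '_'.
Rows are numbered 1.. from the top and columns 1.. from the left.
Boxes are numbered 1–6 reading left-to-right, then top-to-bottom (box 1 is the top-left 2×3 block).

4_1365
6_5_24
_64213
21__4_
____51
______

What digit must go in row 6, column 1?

Cell row 6, column 1 itself could take any of {1, 3, 5} by direct elimination.
Consider where 1 can go in box 5.
row 5, column 1 is out (row 5 already has a 1).
row 5, column 2 is out (row 5 already has a 1).
row 5, column 3 is out (row 5 already has a 1).
row 6, column 2 is out (column 2 already has a 1).
row 6, column 3 is out (column 3 already has a 1).
So the only cell in box 5 that can hold 1 is row 6, column 1.
Therefore row 6, column 1 = 1.

1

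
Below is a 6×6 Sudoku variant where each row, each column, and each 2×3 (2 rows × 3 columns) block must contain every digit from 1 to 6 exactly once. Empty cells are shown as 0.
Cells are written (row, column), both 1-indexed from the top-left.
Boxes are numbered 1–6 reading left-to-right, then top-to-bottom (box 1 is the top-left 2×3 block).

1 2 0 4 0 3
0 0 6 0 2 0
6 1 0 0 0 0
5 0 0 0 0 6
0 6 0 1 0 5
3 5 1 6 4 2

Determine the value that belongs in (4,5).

Cell (4,5) itself could take any of {1, 3} by direct elimination.
Consider where 1 can go in box 4.
(3,4) is out (row 3 already has a 1).
(3,5) is out (row 3 already has a 1).
(3,6) is out (row 3 already has a 1).
(4,4) is out (column 4 already has a 1).
So the only cell in box 4 that can hold 1 is (4,5).
Therefore (4,5) = 1.

1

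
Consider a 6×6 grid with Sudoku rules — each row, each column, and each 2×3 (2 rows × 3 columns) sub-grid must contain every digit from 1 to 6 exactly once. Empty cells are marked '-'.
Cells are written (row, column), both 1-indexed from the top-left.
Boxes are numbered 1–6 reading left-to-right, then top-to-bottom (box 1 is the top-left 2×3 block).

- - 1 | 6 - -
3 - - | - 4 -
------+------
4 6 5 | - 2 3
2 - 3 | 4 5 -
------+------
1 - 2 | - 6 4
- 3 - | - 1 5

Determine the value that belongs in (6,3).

4

Cell (6,3) itself could take any of {4, 6} by direct elimination.
Consider where 4 can go in column 3.
(2,3) is out (row 2 already has a 4).
So the only cell in column 3 that can hold 4 is (6,3).
Therefore (6,3) = 4.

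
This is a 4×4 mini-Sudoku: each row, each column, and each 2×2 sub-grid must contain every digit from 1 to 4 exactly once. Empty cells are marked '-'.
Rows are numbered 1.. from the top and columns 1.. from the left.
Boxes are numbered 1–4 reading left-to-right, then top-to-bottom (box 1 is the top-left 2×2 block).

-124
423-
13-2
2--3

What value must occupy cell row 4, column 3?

1

Cell row 4, column 3 itself could take any of {1, 4} by direct elimination.
Consider where 1 can go in row 4.
row 4, column 2 is out (column 2 already has a 1).
So the only cell in row 4 that can hold 1 is row 4, column 3.
Therefore row 4, column 3 = 1.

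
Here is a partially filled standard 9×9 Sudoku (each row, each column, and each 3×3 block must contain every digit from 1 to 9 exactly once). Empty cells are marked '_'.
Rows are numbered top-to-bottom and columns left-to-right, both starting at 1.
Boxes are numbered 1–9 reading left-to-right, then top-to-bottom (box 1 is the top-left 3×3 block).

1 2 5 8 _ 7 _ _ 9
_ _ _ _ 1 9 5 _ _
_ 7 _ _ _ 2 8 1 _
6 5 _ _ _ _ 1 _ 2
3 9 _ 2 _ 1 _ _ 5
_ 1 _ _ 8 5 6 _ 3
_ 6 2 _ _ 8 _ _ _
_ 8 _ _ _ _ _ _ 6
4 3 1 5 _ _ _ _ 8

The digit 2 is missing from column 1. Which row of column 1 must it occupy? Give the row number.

6

Consider where 2 can go in column 1.
R2C1 is out (box 1 already has a 2).
R3C1 is out (row 3 already has a 2).
R7C1 is out (row 7 already has a 2).
R8C1 is out (box 7 already has a 2).
So the only cell in column 1 that can hold 2 is R6C1.
That is row 6.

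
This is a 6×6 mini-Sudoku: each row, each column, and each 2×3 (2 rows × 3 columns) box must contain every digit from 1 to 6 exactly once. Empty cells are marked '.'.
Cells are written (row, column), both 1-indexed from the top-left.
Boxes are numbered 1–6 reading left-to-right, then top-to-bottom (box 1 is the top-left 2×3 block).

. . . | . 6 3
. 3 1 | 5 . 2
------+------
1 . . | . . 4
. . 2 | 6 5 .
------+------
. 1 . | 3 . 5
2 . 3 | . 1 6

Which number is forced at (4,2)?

Row 4 already contains {2, 5, 6}.
Column 2 already contains {1, 3}.
Its 2×3 block (box 3) already contains {1, 2}.
The only value from 1–6 not eliminated is 4, so (4,2) = 4.

4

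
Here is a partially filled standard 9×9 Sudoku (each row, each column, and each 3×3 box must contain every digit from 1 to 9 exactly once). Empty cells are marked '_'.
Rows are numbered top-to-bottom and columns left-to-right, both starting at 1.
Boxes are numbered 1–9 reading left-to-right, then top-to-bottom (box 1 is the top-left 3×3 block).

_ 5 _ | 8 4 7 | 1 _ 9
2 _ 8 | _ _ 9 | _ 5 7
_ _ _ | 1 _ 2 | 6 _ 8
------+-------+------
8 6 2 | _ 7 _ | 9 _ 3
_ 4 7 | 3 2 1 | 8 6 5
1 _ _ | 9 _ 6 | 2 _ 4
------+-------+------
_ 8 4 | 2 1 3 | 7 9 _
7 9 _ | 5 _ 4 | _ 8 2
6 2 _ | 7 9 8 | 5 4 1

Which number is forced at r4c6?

Row 4 already contains {2, 3, 6, 7, 8, 9}.
Column 6 already contains {1, 2, 3, 4, 6, 7, 8, 9}.
Its 3×3 block (box 5) already contains {1, 2, 3, 6, 7, 9}.
The only value from 1–9 not eliminated is 5, so r4c6 = 5.

5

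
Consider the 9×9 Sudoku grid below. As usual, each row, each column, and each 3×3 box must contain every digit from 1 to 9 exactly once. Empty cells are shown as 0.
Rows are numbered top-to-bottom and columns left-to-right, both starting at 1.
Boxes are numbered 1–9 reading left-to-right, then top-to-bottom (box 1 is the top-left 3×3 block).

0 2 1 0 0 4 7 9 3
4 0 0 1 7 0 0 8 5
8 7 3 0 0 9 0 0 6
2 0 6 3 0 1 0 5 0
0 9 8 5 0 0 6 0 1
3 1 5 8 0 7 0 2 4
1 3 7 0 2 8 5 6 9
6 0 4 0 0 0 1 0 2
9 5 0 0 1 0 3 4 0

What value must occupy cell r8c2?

8

Row 8 already contains {1, 2, 4, 6}.
Column 2 already contains {1, 2, 3, 5, 7, 9}.
Its 3×3 block (box 7) already contains {1, 3, 4, 5, 6, 7, 9}.
The only value from 1–9 not eliminated is 8, so r8c2 = 8.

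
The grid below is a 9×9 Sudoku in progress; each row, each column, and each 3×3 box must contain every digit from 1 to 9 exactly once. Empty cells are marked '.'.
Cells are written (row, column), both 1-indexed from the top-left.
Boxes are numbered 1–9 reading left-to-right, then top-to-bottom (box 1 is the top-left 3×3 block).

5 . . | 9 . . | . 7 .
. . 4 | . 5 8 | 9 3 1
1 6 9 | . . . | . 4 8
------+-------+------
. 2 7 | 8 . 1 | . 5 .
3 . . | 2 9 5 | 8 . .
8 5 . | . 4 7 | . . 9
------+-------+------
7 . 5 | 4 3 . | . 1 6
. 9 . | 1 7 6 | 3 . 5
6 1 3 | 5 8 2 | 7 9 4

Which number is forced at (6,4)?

Cell (6,4) itself could take any of {3, 6} by direct elimination.
Consider where 3 can go in row 6.
(6,3) is out (column 3 already has a 3).
(6,7) is out (column 7 already has a 3).
(6,8) is out (column 8 already has a 3).
So the only cell in row 6 that can hold 3 is (6,4).
Therefore (6,4) = 3.

3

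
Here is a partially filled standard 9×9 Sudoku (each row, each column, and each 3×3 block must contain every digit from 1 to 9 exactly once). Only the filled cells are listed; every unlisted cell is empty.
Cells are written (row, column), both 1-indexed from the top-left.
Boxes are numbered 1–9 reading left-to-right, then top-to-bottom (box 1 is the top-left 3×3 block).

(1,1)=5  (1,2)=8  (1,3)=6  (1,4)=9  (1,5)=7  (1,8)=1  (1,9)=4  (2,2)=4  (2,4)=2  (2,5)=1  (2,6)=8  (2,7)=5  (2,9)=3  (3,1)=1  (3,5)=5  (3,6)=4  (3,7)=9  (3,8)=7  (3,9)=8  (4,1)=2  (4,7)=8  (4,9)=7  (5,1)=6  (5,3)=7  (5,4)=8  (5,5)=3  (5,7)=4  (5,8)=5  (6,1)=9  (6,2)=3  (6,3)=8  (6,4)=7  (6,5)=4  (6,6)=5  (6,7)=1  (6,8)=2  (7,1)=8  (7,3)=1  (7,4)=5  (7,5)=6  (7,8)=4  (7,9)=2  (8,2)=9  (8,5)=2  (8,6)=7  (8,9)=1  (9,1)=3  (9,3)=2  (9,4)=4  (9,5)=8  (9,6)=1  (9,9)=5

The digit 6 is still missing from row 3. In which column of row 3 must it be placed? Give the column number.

Consider where 6 can go in row 3.
(3,2) is out (box 1 already has a 6).
(3,3) is out (column 3 already has a 6).
So the only cell in row 3 that can hold 6 is (3,4).
That is column 4.

4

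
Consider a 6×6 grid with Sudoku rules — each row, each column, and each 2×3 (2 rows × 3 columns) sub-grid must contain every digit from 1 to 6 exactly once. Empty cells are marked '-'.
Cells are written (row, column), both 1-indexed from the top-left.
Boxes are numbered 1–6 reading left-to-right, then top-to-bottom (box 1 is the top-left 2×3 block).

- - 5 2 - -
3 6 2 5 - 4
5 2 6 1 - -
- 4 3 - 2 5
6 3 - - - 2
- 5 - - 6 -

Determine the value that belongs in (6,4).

3

Cell (6,4) itself could take any of {3, 4} by direct elimination.
Consider where 3 can go in column 4.
(4,4) is out (row 4 already has a 3).
(5,4) is out (row 5 already has a 3).
So the only cell in column 4 that can hold 3 is (6,4).
Therefore (6,4) = 3.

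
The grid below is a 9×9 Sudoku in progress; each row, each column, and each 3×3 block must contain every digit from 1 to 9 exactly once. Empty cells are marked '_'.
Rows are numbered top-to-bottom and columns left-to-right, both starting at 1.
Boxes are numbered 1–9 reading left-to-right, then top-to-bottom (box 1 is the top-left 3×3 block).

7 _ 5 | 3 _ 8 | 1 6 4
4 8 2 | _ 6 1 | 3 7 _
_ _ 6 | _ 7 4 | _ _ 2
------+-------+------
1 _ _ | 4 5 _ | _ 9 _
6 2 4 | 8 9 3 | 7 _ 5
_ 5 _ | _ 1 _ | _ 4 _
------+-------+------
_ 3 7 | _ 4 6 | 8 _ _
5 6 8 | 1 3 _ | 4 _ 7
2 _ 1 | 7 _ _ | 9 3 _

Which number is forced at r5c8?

Row 5 already contains {2, 3, 4, 5, 6, 7, 8, 9}.
Column 8 already contains {3, 4, 6, 7, 9}.
Its 3×3 block (box 6) already contains {4, 5, 7, 9}.
The only value from 1–9 not eliminated is 1, so r5c8 = 1.

1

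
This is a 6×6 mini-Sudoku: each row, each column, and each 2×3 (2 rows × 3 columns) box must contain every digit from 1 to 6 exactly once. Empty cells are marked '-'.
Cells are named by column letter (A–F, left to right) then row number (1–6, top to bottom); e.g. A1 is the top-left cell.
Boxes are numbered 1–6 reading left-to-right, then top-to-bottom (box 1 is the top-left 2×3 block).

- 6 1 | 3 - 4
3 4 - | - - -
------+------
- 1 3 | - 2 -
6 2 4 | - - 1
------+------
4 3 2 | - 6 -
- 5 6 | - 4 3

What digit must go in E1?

5

Row 1 already contains {1, 3, 4, 6}.
Column E already contains {2, 4, 6}.
Its 2×3 block (box 2) already contains {3, 4}.
The only value from 1–6 not eliminated is 5, so E1 = 5.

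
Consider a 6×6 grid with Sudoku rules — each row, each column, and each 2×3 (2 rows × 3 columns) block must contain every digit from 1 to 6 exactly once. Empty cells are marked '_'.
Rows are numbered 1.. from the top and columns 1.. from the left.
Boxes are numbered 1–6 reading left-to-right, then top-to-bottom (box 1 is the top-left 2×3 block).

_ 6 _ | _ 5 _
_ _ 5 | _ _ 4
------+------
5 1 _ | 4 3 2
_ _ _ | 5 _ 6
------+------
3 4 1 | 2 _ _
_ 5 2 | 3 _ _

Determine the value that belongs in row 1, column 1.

Cell row 1, column 1 itself could take any of {1, 2, 4} by direct elimination.
Consider where 2 can go in row 1.
row 1, column 3 is out (column 3 already has a 2).
row 1, column 4 is out (column 4 already has a 2).
row 1, column 6 is out (column 6 already has a 2).
So the only cell in row 1 that can hold 2 is row 1, column 1.
Therefore row 1, column 1 = 2.

2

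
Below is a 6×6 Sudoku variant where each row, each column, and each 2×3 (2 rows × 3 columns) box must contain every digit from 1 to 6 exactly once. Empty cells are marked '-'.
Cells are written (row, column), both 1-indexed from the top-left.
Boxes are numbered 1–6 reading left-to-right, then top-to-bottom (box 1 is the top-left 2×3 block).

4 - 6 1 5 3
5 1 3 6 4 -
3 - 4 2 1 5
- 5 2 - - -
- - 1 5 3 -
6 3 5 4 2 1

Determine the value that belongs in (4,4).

3

Row 4 already contains {2, 5}.
Column 4 already contains {1, 2, 4, 5, 6}.
Its 2×3 block (box 4) already contains {1, 2, 5}.
The only value from 1–6 not eliminated is 3, so (4,4) = 3.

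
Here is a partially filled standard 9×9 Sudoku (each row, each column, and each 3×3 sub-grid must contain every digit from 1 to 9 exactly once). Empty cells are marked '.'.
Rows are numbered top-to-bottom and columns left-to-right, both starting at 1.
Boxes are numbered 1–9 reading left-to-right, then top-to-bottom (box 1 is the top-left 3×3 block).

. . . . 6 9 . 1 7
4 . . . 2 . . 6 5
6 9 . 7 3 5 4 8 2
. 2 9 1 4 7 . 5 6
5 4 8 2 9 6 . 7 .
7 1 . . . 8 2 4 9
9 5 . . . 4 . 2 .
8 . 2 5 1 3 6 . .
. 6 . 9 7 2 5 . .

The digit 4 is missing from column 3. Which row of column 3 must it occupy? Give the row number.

Consider where 4 can go in column 3.
r1c3 is out (box 1 already has a 4).
r2c3 is out (row 2 already has a 4).
r3c3 is out (row 3 already has a 4).
r6c3 is out (row 6 already has a 4).
r7c3 is out (row 7 already has a 4).
So the only cell in column 3 that can hold 4 is r9c3.
That is row 9.

9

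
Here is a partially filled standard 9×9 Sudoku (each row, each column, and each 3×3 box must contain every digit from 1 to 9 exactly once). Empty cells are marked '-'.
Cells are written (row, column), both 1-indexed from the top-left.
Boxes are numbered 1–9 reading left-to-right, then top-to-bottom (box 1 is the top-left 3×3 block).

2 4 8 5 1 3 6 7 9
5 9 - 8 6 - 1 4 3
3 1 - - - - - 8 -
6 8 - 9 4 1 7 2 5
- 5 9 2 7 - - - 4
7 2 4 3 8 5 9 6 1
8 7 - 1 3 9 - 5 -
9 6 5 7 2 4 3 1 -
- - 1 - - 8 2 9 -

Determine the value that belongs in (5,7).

Row 5 already contains {2, 4, 5, 7, 9}.
Column 7 already contains {1, 2, 3, 6, 7, 9}.
Its 3×3 block (box 6) already contains {1, 2, 4, 5, 6, 7, 9}.
The only value from 1–9 not eliminated is 8, so (5,7) = 8.

8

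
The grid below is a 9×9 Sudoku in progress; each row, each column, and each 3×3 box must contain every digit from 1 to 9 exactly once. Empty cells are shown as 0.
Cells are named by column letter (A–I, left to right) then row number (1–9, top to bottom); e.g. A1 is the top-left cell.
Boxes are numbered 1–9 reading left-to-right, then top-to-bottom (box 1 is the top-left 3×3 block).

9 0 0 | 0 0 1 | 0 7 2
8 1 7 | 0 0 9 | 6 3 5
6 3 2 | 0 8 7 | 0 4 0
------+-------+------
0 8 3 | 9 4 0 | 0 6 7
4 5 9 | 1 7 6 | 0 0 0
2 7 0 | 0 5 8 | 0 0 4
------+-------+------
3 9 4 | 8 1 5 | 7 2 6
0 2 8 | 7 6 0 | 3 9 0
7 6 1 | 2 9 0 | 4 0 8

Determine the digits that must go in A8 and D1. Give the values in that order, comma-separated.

5,6

For A8:
  Row 8 already contains {2, 3, 6, 7, 8, 9}.
  Column A already contains {2, 3, 4, 6, 7, 8, 9}.
  Its 3×3 block (box 7) already contains {1, 2, 3, 4, 6, 7, 8, 9}.
  The only value from 1–9 not eliminated is 5, so A8 = 5.
For D1:
  Consider where 6 can go in row 1.
  B1 is out (column B already has a 6).
  C1 is out (box 1 already has a 6).
  E1 is out (column E already has a 6).
  G1 is out (column G already has a 6).
  So the only cell in row 1 that can hold 6 is D1.
  So D1 = 6.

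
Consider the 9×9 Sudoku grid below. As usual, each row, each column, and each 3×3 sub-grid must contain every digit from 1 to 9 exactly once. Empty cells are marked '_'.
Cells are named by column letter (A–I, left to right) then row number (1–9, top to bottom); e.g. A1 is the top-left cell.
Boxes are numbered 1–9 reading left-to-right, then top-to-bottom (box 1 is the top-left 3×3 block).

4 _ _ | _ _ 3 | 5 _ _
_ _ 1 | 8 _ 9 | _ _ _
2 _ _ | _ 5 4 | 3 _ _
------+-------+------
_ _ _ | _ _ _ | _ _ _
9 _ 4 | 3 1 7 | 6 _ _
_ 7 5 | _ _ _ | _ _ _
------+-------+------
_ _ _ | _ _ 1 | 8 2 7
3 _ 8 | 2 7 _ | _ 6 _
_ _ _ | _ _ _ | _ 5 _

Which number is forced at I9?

Cell I9 itself could take any of {1, 3, 4, 9} by direct elimination.
Consider where 3 can go in box 9.
G8 is out (row 8 already has a 3).
I8 is out (row 8 already has a 3).
G9 is out (column G already has a 3).
So the only cell in box 9 that can hold 3 is I9.
Therefore I9 = 3.

3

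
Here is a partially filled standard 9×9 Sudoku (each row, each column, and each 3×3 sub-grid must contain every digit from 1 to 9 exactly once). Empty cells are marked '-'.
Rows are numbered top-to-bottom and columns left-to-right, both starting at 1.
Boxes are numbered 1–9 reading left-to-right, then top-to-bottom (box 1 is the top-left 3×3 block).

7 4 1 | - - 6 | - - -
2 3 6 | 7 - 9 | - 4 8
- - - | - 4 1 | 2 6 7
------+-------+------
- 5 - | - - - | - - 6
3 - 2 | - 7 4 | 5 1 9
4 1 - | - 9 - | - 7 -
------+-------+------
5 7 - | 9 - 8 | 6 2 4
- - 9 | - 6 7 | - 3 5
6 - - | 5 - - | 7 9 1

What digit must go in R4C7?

Cell R4C7 itself could take any of {3, 4, 8} by direct elimination.
Consider where 4 can go in row 4.
R4C1 is out (column 1 already has a 4). R4C3 is out (box 4 already has a 4). R4C4 is out (box 5 already has a 4). R4C5 is out (column 5 already has a 4). The remaining empty cells in row 4 are similarly blocked.
So the only cell in row 4 that can hold 4 is R4C7.
Therefore R4C7 = 4.

4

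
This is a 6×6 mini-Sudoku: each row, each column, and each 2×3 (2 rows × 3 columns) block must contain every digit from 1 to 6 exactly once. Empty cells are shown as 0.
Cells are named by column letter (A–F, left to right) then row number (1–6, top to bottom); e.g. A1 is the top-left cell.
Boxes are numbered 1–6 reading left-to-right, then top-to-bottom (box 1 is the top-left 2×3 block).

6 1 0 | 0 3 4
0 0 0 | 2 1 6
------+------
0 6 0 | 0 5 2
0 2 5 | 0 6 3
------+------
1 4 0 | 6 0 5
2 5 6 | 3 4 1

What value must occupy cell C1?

2

Row 1 already contains {1, 3, 4, 6}.
Column C already contains {5, 6}.
Its 2×3 block (box 1) already contains {1, 6}.
The only value from 1–6 not eliminated is 2, so C1 = 2.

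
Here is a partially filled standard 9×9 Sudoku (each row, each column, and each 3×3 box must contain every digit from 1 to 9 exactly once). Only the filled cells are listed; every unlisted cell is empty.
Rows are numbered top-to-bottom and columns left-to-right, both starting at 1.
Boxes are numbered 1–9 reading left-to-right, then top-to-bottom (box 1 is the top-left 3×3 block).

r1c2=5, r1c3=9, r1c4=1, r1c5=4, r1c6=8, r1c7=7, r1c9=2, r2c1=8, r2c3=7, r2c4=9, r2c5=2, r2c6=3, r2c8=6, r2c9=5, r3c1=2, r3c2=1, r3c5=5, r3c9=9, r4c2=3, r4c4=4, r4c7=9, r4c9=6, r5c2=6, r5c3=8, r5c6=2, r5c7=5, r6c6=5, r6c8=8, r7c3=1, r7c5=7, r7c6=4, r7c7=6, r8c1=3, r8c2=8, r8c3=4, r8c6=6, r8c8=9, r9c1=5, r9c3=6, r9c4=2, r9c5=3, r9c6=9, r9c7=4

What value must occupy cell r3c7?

Cell r3c7 itself could take any of {3, 8} by direct elimination.
Consider where 8 can go in column 7.
r2c7 is out (row 2 already has a 8).
r6c7 is out (row 6 already has a 8).
r8c7 is out (row 8 already has a 8).
So the only cell in column 7 that can hold 8 is r3c7.
Therefore r3c7 = 8.

8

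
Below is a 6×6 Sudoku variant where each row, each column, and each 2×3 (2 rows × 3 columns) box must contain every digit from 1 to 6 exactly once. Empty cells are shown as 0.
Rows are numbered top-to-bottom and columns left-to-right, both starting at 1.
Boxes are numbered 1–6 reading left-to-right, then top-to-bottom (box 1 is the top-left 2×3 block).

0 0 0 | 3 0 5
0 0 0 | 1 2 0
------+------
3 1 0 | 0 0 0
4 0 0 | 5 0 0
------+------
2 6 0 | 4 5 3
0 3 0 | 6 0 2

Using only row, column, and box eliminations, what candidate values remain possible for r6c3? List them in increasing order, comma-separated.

Row 6 already contains {2, 3, 6}.
Column 3 already contains {}.
Its 2×3 block (box 5) already contains {2, 3, 6}.
Removing those from 1–6 leaves {1, 4, 5} as the candidates for r6c3.

1,4,5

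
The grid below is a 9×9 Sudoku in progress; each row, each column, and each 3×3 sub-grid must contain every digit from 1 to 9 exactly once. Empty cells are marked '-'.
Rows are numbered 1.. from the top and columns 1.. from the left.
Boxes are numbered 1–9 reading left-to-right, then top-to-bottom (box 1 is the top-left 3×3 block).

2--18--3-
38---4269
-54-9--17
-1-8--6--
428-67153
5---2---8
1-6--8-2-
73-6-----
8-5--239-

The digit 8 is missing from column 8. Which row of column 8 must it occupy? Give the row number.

8

Consider where 8 can go in column 8.
row 4, column 8 is out (row 4 already has a 8).
row 6, column 8 is out (row 6 already has a 8).
So the only cell in column 8 that can hold 8 is row 8, column 8.
That is row 8.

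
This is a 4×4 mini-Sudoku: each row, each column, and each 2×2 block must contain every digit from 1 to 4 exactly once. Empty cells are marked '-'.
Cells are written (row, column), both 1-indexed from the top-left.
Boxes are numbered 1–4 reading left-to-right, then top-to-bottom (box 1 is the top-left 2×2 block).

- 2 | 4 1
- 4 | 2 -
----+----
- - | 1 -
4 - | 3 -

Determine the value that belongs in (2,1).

1

Cell (2,1) itself could take any of {1, 3} by direct elimination.
Consider where 1 can go in row 2.
(2,4) is out (column 4 already has a 1).
So the only cell in row 2 that can hold 1 is (2,1).
Therefore (2,1) = 1.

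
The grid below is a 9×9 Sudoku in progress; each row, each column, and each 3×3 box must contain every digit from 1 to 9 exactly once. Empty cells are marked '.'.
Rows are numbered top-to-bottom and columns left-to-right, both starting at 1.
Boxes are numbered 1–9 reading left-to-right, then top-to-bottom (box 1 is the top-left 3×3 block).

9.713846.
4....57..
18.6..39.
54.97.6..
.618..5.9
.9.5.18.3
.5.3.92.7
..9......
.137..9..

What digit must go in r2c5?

9

Cell r2c5 itself could take any of {2, 9} by direct elimination.
Consider where 9 can go in column 5.
r3c5 is out (row 3 already has a 9). r5c5 is out (row 5 already has a 9). r6c5 is out (row 6 already has a 9). r7c5 is out (row 7 already has a 9). The remaining empty cells in column 5 are similarly blocked.
So the only cell in column 5 that can hold 9 is r2c5.
Therefore r2c5 = 9.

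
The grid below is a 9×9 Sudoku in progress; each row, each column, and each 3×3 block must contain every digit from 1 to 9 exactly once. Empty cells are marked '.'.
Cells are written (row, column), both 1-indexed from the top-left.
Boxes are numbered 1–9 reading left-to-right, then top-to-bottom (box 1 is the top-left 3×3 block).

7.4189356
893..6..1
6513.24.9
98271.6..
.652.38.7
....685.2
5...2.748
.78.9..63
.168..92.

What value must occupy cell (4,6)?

Cell (4,6) itself could take any of {4, 5} by direct elimination.
Consider where 5 can go in row 4.
(4,8) is out (column 8 already has a 5).
(4,9) is out (box 6 already has a 5).
So the only cell in row 4 that can hold 5 is (4,6).
Therefore (4,6) = 5.

5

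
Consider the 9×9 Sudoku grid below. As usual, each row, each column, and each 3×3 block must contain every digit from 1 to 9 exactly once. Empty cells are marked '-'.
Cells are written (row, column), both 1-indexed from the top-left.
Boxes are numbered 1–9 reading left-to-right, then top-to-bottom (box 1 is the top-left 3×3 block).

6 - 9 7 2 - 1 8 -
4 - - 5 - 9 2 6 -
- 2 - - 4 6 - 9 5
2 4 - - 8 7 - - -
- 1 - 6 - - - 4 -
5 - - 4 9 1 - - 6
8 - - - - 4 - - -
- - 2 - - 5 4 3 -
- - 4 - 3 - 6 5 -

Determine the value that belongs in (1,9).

Cell (1,9) itself could take any of {3, 4} by direct elimination.
Consider where 4 can go in row 1.
(1,2) is out (column 2 already has a 4).
(1,6) is out (column 6 already has a 4).
So the only cell in row 1 that can hold 4 is (1,9).
Therefore (1,9) = 4.

4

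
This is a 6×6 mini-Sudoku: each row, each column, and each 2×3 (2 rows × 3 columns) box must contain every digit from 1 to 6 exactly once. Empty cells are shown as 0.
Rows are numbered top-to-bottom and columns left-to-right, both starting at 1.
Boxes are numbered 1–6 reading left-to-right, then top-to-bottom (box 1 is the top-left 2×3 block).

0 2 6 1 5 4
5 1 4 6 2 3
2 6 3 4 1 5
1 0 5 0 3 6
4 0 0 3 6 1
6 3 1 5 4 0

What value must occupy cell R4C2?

Row 4 already contains {1, 3, 5, 6}.
Column 2 already contains {1, 2, 3, 6}.
Its 2×3 block (box 3) already contains {1, 2, 3, 5, 6}.
The only value from 1–6 not eliminated is 4, so R4C2 = 4.

4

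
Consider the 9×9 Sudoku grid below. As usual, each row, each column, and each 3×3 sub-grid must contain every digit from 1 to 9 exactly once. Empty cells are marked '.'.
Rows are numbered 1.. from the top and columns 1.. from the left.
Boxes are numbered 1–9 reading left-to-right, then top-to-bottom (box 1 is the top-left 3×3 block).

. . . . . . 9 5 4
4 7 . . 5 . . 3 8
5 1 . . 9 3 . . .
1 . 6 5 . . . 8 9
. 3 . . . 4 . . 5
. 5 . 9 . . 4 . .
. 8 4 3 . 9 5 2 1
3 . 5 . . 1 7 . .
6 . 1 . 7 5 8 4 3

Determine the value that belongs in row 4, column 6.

Cell row 4, column 6 itself could take any of {2, 7} by direct elimination.
Consider where 7 can go in row 4.
row 4, column 2 is out (column 2 already has a 7).
row 4, column 5 is out (column 5 already has a 7).
row 4, column 7 is out (column 7 already has a 7).
So the only cell in row 4 that can hold 7 is row 4, column 6.
Therefore row 4, column 6 = 7.

7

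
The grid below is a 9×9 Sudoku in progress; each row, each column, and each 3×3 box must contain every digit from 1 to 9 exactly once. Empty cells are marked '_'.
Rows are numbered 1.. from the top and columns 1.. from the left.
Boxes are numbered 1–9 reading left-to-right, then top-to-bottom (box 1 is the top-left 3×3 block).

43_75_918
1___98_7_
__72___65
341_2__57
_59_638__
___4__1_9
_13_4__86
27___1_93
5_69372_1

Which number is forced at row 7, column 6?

2

Cell row 7, column 6 itself could take any of {2, 5} by direct elimination.
Consider where 2 can go in row 7.
row 7, column 1 is out (column 1 already has a 2).
row 7, column 4 is out (column 4 already has a 2).
row 7, column 7 is out (column 7 already has a 2).
So the only cell in row 7 that can hold 2 is row 7, column 6.
Therefore row 7, column 6 = 2.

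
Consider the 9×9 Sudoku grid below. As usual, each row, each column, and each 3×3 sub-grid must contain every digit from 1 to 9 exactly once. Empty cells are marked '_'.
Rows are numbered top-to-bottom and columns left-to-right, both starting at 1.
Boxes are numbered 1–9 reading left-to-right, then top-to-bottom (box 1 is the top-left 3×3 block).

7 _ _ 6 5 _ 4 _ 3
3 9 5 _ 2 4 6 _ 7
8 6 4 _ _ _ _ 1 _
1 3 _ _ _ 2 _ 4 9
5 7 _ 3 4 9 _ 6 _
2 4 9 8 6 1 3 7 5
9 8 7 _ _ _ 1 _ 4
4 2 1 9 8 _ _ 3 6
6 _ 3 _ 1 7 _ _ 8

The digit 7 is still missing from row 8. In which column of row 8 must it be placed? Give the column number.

Consider where 7 can go in row 8.
r8c6 is out (column 6 already has a 7).
So the only cell in row 8 that can hold 7 is r8c7.
That is column 7.

7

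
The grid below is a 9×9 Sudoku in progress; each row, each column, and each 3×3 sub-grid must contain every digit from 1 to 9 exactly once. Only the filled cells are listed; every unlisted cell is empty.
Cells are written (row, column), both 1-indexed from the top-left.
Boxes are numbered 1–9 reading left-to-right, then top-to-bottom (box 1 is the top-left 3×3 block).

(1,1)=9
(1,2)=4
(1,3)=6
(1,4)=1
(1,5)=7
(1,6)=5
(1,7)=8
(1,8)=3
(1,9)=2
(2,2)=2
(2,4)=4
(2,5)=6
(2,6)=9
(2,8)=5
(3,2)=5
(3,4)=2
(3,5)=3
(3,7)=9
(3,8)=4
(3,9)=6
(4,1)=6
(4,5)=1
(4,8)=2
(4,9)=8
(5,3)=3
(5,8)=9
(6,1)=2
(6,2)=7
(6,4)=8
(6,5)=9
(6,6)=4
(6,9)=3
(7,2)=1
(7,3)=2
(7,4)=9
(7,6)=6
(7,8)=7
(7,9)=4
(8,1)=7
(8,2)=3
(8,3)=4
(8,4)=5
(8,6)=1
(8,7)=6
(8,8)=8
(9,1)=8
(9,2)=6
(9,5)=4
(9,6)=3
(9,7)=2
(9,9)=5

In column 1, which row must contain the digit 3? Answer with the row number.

2

Consider where 3 can go in column 1.
(3,1) is out (row 3 already has a 3).
(5,1) is out (row 5 already has a 3).
(7,1) is out (box 7 already has a 3).
So the only cell in column 1 that can hold 3 is (2,1).
That is row 2.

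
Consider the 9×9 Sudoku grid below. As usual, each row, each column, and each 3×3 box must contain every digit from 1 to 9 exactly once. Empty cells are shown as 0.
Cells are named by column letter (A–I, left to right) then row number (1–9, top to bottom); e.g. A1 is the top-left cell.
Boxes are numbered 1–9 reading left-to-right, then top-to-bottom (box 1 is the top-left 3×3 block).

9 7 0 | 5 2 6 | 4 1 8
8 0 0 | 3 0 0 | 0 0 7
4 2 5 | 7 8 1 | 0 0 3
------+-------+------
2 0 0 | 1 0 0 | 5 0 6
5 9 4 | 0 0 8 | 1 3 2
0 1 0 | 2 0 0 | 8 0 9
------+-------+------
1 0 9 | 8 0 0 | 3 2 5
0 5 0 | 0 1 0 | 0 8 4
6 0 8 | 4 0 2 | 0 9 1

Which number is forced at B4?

8

Cell B4 itself could take any of {3, 8} by direct elimination.
Consider where 8 can go in column B.
B2 is out (row 2 already has a 8).
B7 is out (row 7 already has a 8).
B9 is out (row 9 already has a 8).
So the only cell in column B that can hold 8 is B4.
Therefore B4 = 8.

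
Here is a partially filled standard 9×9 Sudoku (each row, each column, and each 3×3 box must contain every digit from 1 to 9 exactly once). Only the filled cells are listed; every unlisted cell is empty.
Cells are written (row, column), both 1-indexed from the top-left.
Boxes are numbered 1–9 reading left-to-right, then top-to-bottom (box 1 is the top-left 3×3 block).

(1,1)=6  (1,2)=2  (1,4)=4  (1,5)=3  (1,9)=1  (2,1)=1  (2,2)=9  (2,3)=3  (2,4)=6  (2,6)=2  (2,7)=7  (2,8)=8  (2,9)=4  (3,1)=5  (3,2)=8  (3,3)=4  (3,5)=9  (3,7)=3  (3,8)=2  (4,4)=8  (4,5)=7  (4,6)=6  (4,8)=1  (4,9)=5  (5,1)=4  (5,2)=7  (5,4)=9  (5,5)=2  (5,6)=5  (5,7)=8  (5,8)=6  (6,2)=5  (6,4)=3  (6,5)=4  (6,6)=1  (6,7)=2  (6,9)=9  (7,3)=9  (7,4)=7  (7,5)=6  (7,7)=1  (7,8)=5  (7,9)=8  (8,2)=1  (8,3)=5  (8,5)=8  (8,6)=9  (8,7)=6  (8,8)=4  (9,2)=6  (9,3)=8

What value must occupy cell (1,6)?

Cell (1,6) itself could take any of {7, 8} by direct elimination.
Consider where 8 can go in column 6.
(3,6) is out (row 3 already has a 8).
(7,6) is out (row 7 already has a 8).
(9,6) is out (row 9 already has a 8).
So the only cell in column 6 that can hold 8 is (1,6).
Therefore (1,6) = 8.

8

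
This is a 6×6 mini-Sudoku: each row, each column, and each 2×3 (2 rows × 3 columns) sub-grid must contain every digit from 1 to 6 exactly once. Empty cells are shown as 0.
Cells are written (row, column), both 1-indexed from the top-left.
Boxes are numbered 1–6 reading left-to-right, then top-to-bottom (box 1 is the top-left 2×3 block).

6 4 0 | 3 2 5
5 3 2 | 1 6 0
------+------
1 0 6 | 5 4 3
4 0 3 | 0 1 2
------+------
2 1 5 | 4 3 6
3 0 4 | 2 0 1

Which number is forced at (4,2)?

5

Row 4 already contains {1, 2, 3, 4}.
Column 2 already contains {1, 3, 4}.
Its 2×3 block (box 3) already contains {1, 3, 4, 6}.
The only value from 1–6 not eliminated is 5, so (4,2) = 5.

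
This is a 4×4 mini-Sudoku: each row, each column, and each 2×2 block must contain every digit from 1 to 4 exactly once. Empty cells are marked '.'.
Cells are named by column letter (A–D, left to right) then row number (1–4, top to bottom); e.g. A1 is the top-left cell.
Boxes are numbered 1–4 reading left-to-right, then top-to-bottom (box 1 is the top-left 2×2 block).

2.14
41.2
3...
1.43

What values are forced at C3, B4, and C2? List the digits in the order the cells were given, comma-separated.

For C3:
  Row 3 already contains {3}.
  Column C already contains {1, 4}.
  Its 2×2 block (box 4) already contains {3, 4}.
  The only value from 1–4 not eliminated is 2, so C3 = 2.
For B4:
  Row 4 already contains {1, 3, 4}.
  Column B already contains {1}.
  Its 2×2 block (box 3) already contains {1, 3}.
  The only value from 1–4 not eliminated is 2, so B4 = 2.
For C2:
  Row 2 already contains {1, 2, 4}.
  Column C already contains {1, 4}.
  Its 2×2 block (box 2) already contains {1, 2, 4}.
  The only value from 1–4 not eliminated is 3, so C2 = 3.

2,2,3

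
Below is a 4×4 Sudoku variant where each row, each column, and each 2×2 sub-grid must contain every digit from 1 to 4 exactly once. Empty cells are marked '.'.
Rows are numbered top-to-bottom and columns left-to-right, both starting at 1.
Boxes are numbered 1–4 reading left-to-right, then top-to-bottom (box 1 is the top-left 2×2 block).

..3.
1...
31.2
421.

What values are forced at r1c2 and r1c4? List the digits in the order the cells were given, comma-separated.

For r1c2:
  Row 1 already contains {3}.
  Column 2 already contains {1, 2}.
  Its 2×2 block (box 1) already contains {1}.
  The only value from 1–4 not eliminated is 4, so r1c2 = 4.
For r1c4:
  Consider where 1 can go in box 2.
  r2c3 is out (row 2 already has a 1).
  r2c4 is out (row 2 already has a 1).
  So the only cell in box 2 that can hold 1 is r1c4.
  So r1c4 = 1.

4,1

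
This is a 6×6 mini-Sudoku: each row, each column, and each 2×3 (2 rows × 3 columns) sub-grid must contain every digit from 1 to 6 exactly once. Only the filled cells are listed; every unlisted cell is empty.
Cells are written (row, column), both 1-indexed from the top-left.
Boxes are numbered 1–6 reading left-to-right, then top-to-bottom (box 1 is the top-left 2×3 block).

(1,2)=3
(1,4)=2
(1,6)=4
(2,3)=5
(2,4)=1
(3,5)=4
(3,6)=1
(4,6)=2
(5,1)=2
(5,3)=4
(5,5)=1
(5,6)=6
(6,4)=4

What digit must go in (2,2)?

2

Cell (2,2) itself could take any of {2, 4, 6} by direct elimination.
Consider where 2 can go in row 2.
(2,1) is out (column 1 already has a 2).
(2,5) is out (box 2 already has a 2).
(2,6) is out (column 6 already has a 2).
So the only cell in row 2 that can hold 2 is (2,2).
Therefore (2,2) = 2.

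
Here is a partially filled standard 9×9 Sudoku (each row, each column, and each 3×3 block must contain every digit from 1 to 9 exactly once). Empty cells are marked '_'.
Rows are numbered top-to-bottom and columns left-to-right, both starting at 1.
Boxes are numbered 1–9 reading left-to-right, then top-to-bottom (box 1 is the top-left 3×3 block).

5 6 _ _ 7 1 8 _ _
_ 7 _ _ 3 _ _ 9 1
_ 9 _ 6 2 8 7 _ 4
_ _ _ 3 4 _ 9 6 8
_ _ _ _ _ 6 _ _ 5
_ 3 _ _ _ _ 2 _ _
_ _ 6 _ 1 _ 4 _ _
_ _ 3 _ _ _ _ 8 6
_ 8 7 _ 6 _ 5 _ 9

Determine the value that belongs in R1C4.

Cell R1C4 itself could take any of {4, 9} by direct elimination.
Consider where 9 can go in box 2.
R2C4 is out (row 2 already has a 9).
R2C6 is out (row 2 already has a 9).
So the only cell in box 2 that can hold 9 is R1C4.
Therefore R1C4 = 9.

9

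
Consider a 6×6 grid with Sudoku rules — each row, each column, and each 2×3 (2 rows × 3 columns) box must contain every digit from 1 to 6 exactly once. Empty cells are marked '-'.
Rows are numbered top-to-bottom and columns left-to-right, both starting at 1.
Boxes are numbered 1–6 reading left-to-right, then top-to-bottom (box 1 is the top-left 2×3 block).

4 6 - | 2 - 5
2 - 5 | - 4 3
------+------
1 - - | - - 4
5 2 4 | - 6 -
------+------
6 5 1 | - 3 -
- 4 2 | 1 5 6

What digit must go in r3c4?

Cell r3c4 itself could take any of {3, 5} by direct elimination.
Consider where 5 can go in column 4.
r2c4 is out (row 2 already has a 5).
r4c4 is out (row 4 already has a 5).
r5c4 is out (row 5 already has a 5).
So the only cell in column 4 that can hold 5 is r3c4.
Therefore r3c4 = 5.

5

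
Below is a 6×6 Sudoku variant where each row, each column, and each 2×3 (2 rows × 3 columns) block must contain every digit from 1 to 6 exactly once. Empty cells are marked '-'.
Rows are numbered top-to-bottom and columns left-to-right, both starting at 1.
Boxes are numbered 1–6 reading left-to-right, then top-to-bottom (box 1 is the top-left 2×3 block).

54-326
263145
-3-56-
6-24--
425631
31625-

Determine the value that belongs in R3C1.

1

Row 3 already contains {3, 5, 6}.
Column 1 already contains {2, 3, 4, 5, 6}.
Its 2×3 block (box 3) already contains {2, 3, 6}.
The only value from 1–6 not eliminated is 1, so R3C1 = 1.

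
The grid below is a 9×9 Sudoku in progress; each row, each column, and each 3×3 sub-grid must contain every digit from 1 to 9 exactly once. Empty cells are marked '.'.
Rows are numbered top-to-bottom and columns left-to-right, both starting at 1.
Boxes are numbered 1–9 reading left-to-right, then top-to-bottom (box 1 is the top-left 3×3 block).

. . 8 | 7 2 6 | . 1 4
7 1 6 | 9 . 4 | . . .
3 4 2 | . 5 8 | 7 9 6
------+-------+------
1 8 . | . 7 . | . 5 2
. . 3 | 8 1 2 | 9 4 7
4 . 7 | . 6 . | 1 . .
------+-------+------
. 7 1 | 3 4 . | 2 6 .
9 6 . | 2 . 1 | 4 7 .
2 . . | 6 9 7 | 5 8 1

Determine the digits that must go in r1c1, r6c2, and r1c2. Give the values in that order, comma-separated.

5,2,9

For r1c1:
  Row 1 already contains {1, 2, 4, 6, 7, 8}.
  Column 1 already contains {1, 2, 3, 4, 7, 9}.
  Its 3×3 block (box 1) already contains {1, 2, 3, 4, 6, 7, 8}.
  The only value from 1–9 not eliminated is 5, so r1c1 = 5.
For r6c2:
  Consider where 2 can go in box 4.
  r4c3 is out (row 4 already has a 2).
  r5c1 is out (row 5 already has a 2).
  r5c2 is out (row 5 already has a 2).
  So the only cell in box 4 that can hold 2 is r6c2.
  So r6c2 = 2.
For r1c2:
  Consider where 9 can go in box 1.
  r1c1 is out (column 1 already has a 9).
  So the only cell in box 1 that can hold 9 is r1c2.
  So r1c2 = 9.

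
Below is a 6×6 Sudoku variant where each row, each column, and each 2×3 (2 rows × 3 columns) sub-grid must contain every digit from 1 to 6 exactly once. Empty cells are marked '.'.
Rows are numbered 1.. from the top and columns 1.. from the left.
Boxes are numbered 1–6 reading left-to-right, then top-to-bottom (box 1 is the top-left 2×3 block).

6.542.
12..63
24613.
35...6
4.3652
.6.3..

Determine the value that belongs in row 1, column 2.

3

Row 1 already contains {2, 4, 5, 6}.
Column 2 already contains {2, 4, 5, 6}.
Its 2×3 block (box 1) already contains {1, 2, 5, 6}.
The only value from 1–6 not eliminated is 3, so row 1, column 2 = 3.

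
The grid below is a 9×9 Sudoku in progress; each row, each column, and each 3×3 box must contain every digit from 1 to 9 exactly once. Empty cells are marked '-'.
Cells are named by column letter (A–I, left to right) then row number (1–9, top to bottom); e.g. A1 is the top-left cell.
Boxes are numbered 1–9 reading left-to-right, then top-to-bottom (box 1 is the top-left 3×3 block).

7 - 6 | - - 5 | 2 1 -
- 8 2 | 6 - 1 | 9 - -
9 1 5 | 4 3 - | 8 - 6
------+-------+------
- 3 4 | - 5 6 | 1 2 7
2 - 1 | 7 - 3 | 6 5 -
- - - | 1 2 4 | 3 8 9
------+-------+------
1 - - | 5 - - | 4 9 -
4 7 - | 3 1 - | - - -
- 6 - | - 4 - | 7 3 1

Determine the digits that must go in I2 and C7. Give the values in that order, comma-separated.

For I2:
  Consider where 5 can go in box 3.
  I1 is out (row 1 already has a 5).
  H2 is out (column H already has a 5).
  H3 is out (row 3 already has a 5).
  So the only cell in box 3 that can hold 5 is I2.
  So I2 = 5.
For C7:
  Consider where 3 can go in box 7.
  B7 is out (column B already has a 3).
  C8 is out (row 8 already has a 3).
  A9 is out (row 9 already has a 3).
  C9 is out (row 9 already has a 3).
  So the only cell in box 7 that can hold 3 is C7.
  So C7 = 3.

5,3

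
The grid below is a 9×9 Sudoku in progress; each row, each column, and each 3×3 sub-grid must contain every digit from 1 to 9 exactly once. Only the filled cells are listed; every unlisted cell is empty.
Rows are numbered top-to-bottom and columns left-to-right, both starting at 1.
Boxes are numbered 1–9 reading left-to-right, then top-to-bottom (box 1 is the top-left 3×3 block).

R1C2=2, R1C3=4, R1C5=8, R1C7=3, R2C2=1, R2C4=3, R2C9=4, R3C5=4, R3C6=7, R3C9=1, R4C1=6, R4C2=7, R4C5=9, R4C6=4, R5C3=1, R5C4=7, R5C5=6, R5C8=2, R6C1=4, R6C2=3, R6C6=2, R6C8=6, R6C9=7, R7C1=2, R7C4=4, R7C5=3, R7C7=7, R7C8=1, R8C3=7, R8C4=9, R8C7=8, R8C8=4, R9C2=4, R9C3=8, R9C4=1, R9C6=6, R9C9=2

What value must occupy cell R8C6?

5

Row 8 already contains {4, 7, 8, 9}.
Column 6 already contains {2, 4, 6, 7}.
Its 3×3 block (box 8) already contains {1, 3, 4, 6, 9}.
The only value from 1–9 not eliminated is 5, so R8C6 = 5.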